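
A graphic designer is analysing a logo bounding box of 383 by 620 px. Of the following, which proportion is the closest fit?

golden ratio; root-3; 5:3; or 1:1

Ratio = 620 / 383 ≈ 1.619.
Distances: golden ratio 1.618 (Δ 0.001); root-3 1.732 (Δ 0.113); 5:3 1.667 (Δ 0.048); 1:1 1.000 (Δ 0.619).

golden ratio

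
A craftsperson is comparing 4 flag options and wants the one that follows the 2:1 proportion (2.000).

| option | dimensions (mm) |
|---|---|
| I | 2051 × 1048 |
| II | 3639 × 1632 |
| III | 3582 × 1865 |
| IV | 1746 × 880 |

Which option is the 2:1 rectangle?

Ratios (long/short): I ≈ 1.957; II ≈ 2.230; III ≈ 1.921; IV ≈ 1.984.
2:1 ≈ 2.000; option IV is nearest (Δ 0.016).

IV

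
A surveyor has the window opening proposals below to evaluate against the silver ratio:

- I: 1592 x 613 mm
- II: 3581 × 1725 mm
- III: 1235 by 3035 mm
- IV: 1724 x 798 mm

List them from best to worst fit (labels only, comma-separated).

III, I, IV, II

I: 1592/613 ≈ 2.597 → |2.597 − 2.414| = 0.183
II: 3581/1725 ≈ 2.076 → |2.076 − 2.414| = 0.338
III: 3035/1235 ≈ 2.457 → |2.457 − 2.414| = 0.043
IV: 1724/798 ≈ 2.160 → |2.160 − 2.414| = 0.254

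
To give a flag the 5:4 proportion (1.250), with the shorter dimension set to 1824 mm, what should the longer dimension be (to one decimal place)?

5:4 = 1.25000.
Longer side = 1824 × 1.25000 ≈ 2280.000 → 2280.0 mm.

2280.0 mm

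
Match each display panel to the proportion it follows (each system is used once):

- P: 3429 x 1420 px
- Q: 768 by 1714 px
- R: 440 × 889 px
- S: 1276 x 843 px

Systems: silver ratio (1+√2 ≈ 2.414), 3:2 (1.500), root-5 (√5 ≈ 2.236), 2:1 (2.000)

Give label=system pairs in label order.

Ratios: P ≈ 2.415; Q ≈ 2.232; R ≈ 2.020; S ≈ 1.514.
Targets: silver ratio ≈ 2.414; 3:2 ≈ 1.500; root-5 ≈ 2.236; 2:1 ≈ 2.000.

P=silver ratio, Q=root-5, R=2:1, S=3:2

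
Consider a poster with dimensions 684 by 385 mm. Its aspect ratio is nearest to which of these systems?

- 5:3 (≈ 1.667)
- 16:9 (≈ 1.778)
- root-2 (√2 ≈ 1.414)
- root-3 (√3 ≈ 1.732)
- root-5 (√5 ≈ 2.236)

16:9

Ratio = 684 / 385 ≈ 1.777.
Distances: 5:3 1.667 (Δ 0.110); 16:9 1.778 (Δ 0.001); root-2 1.414 (Δ 0.363); root-3 1.732 (Δ 0.045); root-5 2.236 (Δ 0.459).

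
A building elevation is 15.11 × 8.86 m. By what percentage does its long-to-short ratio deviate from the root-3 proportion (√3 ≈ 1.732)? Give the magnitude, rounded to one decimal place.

Ratio = 15.11 / 8.86 ≈ 1.7054.
Ideal root-3 ≈ 1.7321. |1.7054 − 1.7321| / 1.7321 ≈ 1.54% → 1.5%.

1.5%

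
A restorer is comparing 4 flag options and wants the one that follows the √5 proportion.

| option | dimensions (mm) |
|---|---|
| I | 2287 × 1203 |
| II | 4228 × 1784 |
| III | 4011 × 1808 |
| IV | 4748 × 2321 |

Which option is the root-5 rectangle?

III

Target root-5 ≈ 2.236.
I: 1.901 (Δ0.335)  II: 2.370 (Δ0.134)  III: 2.218 (Δ0.018)  IV: 2.046 (Δ0.190)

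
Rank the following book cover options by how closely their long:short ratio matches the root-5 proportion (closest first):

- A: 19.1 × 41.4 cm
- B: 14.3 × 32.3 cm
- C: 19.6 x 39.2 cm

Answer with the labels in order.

A: 41.4/19.1 ≈ 2.168 → |2.168 − 2.236| = 0.068
B: 32.3/14.3 ≈ 2.259 → |2.259 − 2.236| = 0.023
C: 39.2/19.6 ≈ 2.000 → |2.000 − 2.236| = 0.236

B, A, C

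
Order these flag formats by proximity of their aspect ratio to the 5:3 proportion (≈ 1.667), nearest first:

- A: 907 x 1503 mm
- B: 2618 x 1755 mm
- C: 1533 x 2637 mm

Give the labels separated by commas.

A: 1503/907 ≈ 1.657 → |1.657 − 1.667| = 0.010
B: 2618/1755 ≈ 1.492 → |1.492 − 1.667| = 0.175
C: 2637/1533 ≈ 1.720 → |1.720 − 1.667| = 0.053

A, C, B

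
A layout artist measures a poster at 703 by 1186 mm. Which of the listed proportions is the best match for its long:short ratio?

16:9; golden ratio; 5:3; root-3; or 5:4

5:3

Ratio = 1186 / 703 ≈ 1.687.
Distances: 16:9 1.778 (Δ 0.091); golden ratio 1.618 (Δ 0.069); 5:3 1.667 (Δ 0.020); root-3 1.732 (Δ 0.045); 5:4 1.250 (Δ 0.437).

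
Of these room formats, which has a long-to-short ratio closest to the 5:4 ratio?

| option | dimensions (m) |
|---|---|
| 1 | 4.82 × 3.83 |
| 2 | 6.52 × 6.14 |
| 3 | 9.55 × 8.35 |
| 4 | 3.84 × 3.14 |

Target 5:4 ≈ 1.250.
1: 1.258 (Δ0.008)  2: 1.062 (Δ0.188)  3: 1.144 (Δ0.106)  4: 1.223 (Δ0.027)

1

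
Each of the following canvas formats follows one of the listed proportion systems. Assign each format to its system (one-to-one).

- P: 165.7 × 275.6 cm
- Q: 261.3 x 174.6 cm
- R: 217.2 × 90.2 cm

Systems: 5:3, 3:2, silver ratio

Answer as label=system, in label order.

Ratios: P ≈ 1.663; Q ≈ 1.497; R ≈ 2.408.
Targets: 5:3 ≈ 1.667; 3:2 ≈ 1.500; silver ratio ≈ 2.414.

P=5:3, Q=3:2, R=silver ratio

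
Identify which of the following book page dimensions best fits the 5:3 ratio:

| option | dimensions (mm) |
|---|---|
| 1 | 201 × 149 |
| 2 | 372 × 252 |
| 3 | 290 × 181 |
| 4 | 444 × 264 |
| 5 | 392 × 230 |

Ratios (long/short): 1 ≈ 1.349; 2 ≈ 1.476; 3 ≈ 1.602; 4 ≈ 1.682; 5 ≈ 1.704.
5:3 ≈ 1.667; option 4 is nearest (Δ 0.015).

4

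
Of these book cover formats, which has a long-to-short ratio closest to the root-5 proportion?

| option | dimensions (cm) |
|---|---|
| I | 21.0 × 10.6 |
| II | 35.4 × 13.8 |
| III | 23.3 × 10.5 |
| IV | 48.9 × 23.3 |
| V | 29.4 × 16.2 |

Target root-5 ≈ 2.236.
I: 1.981 (Δ0.255)  II: 2.565 (Δ0.329)  III: 2.219 (Δ0.017)  IV: 2.099 (Δ0.137)  V: 1.815 (Δ0.421)

III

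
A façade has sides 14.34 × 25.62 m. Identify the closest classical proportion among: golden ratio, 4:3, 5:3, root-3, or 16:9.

Ratio = 25.62 / 14.34 ≈ 1.787.
Distances: golden ratio 1.618 (Δ 0.169); 4:3 1.333 (Δ 0.454); 5:3 1.667 (Δ 0.120); root-3 1.732 (Δ 0.055); 16:9 1.778 (Δ 0.009).

16:9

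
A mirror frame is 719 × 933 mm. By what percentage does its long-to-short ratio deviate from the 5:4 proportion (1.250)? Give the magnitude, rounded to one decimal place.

Ratio = 933 / 719 ≈ 1.2976.
Ideal 5:4 = 1.2500. |1.2976 − 1.2500| / 1.2500 ≈ 3.81% → 3.8%.

3.8%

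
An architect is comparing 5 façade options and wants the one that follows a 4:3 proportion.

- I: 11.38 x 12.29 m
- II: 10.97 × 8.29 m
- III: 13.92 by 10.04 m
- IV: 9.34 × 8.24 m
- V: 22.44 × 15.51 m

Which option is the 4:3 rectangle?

II

Target 4:3 ≈ 1.333.
I: 1.080 (Δ0.253)  II: 1.323 (Δ0.010)  III: 1.386 (Δ0.053)  IV: 1.133 (Δ0.200)  V: 1.447 (Δ0.114)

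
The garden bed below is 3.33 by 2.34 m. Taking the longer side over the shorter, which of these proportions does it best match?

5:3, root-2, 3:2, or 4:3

Ratio = 3.33 / 2.34 ≈ 1.423.
Distances: 5:3 1.667 (Δ 0.244); root-2 1.414 (Δ 0.009); 3:2 1.500 (Δ 0.077); 4:3 1.333 (Δ 0.090).

root-2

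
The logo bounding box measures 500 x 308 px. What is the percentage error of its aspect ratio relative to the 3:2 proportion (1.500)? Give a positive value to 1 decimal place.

Ratio = 500 / 308 ≈ 1.6234.
Ideal 3:2 = 1.5000. |1.6234 − 1.5000| / 1.5000 ≈ 8.23% → 8.2%.

8.2%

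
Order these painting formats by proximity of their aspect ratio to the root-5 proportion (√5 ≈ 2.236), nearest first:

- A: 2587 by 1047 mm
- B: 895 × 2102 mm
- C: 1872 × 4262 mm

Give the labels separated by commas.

C, B, A

Ratios: A = 2587 / 1047 ≈ 2.471; B = 2102 / 895 ≈ 2.349; C = 4262 / 1872 ≈ 2.277.
|Δ from 2.236|: A 0.235; B 0.113; C 0.041.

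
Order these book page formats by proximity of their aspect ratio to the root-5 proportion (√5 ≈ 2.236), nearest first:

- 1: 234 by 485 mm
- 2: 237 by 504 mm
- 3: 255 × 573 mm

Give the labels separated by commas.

3, 2, 1

1: 485/234 ≈ 2.073 → |2.073 − 2.236| = 0.163
2: 504/237 ≈ 2.127 → |2.127 − 2.236| = 0.109
3: 573/255 ≈ 2.247 → |2.247 − 2.236| = 0.011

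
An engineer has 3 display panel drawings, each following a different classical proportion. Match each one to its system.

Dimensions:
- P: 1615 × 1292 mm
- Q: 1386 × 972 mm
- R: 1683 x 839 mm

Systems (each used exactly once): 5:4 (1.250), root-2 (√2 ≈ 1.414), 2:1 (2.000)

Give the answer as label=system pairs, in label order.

P=5:4, Q=root-2, R=2:1

P = 1615/1292 ≈ 1.250 → 5:4 (1.250)
Q = 1386/972 ≈ 1.426 → root-2 (1.414)
R = 1683/839 ≈ 2.006 → 2:1 (2.000)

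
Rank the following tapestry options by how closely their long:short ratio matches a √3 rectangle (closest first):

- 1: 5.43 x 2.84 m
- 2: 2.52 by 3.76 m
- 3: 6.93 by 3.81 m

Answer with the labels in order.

Ratios: 1 = 5.43 / 2.84 ≈ 1.912; 2 = 3.76 / 2.52 ≈ 1.492; 3 = 6.93 / 3.81 ≈ 1.819.
|Δ from 1.732|: 1 0.180; 2 0.240; 3 0.087.

3, 1, 2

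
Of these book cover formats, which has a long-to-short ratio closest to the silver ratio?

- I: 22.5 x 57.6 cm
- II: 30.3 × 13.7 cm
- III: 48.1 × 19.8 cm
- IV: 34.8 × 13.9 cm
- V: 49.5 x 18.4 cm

III

Target silver ratio ≈ 2.414.
I: 2.560 (Δ0.146)  II: 2.212 (Δ0.202)  III: 2.429 (Δ0.015)  IV: 2.504 (Δ0.090)  V: 2.690 (Δ0.276)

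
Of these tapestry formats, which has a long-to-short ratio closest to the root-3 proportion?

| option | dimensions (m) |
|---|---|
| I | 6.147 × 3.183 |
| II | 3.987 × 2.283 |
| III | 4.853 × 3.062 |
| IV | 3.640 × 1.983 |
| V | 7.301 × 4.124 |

II

Ratios (long/short): I ≈ 1.931; II ≈ 1.746; III ≈ 1.585; IV ≈ 1.836; V ≈ 1.770.
root-3 ≈ 1.732; option II is nearest (Δ 0.014).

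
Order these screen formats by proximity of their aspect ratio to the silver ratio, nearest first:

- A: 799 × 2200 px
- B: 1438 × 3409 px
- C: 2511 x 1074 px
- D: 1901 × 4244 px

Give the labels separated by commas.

Ratios: A = 2200 / 799 ≈ 2.753; B = 3409 / 1438 ≈ 2.371; C = 2511 / 1074 ≈ 2.338; D = 4244 / 1901 ≈ 2.233.
|Δ from 2.414|: A 0.339; B 0.043; C 0.076; D 0.181.

B, C, D, A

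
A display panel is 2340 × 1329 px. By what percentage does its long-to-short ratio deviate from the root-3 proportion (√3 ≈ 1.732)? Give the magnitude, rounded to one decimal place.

1.7%

Ratio = 2340 / 1329 ≈ 1.7607.
Ideal root-3 ≈ 1.7321. |1.7607 − 1.7321| / 1.7321 ≈ 1.65% → 1.7%.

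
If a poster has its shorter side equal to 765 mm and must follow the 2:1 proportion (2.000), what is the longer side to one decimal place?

1530.0 mm

2:1 = 2.00000.
Longer side = 765 × 2.00000 ≈ 1530.000 → 1530.0 mm.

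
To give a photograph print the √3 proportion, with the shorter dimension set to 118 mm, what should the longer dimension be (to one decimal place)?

root-3 ≈ 1.73205.
Longer side = 118 × 1.73205 ≈ 204.382 → 204.4 mm.

204.4 mm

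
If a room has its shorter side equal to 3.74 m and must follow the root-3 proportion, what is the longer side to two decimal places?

6.48 m

root-3 ≈ 1.73205.
Longer side = 3.74 × 1.73205 ≈ 6.4779 → 6.48 m.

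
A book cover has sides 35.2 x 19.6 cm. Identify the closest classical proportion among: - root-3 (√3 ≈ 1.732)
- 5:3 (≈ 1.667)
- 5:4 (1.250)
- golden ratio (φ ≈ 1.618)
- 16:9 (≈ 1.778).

16:9

Ratio = 35.2 / 19.6 ≈ 1.796.
Distances: root-3 1.732 (Δ 0.064); 5:3 1.667 (Δ 0.129); 5:4 1.250 (Δ 0.546); golden ratio 1.618 (Δ 0.178); 16:9 1.778 (Δ 0.018).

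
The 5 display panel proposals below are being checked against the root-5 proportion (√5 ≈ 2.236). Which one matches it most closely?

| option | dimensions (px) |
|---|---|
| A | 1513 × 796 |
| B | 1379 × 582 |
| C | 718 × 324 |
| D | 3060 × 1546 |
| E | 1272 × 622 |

Target root-5 ≈ 2.236.
A: 1.901 (Δ0.335)  B: 2.369 (Δ0.133)  C: 2.216 (Δ0.020)  D: 1.979 (Δ0.257)  E: 2.045 (Δ0.191)

C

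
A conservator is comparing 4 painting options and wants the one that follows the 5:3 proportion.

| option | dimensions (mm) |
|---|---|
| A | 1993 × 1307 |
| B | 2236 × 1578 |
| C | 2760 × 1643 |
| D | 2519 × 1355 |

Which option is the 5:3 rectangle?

Target 5:3 ≈ 1.667.
A: 1.525 (Δ0.142)  B: 1.417 (Δ0.250)  C: 1.680 (Δ0.013)  D: 1.859 (Δ0.192)

C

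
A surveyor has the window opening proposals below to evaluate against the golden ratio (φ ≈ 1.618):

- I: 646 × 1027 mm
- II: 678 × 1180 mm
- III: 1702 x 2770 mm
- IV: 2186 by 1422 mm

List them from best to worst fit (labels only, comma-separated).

I: 1027/646 ≈ 1.590 → |1.590 − 1.618| = 0.028
II: 1180/678 ≈ 1.740 → |1.740 − 1.618| = 0.122
III: 2770/1702 ≈ 1.627 → |1.627 − 1.618| = 0.009
IV: 2186/1422 ≈ 1.537 → |1.537 − 1.618| = 0.081

III, I, IV, II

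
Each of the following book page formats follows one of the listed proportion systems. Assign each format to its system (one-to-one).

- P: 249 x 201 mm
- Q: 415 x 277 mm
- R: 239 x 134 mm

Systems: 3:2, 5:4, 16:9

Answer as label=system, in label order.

P=5:4, Q=3:2, R=16:9

Ratios: P ≈ 1.239; Q ≈ 1.498; R ≈ 1.784.
Targets: 3:2 ≈ 1.500; 5:4 ≈ 1.250; 16:9 ≈ 1.778.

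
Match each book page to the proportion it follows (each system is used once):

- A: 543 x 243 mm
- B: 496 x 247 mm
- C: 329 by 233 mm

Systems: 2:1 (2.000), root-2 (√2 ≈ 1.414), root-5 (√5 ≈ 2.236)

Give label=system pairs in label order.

A=root-5, B=2:1, C=root-2

A = 543/243 ≈ 2.235 → root-5 (2.236)
B = 496/247 ≈ 2.008 → 2:1 (2.000)
C = 329/233 ≈ 1.412 → root-2 (1.414)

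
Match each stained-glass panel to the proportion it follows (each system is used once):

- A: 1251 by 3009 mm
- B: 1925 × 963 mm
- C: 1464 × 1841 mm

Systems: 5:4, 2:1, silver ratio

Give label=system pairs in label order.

A=silver ratio, B=2:1, C=5:4

Ratios: A ≈ 2.405; B ≈ 1.999; C ≈ 1.258.
Targets: 5:4 ≈ 1.250; 2:1 ≈ 2.000; silver ratio ≈ 2.414.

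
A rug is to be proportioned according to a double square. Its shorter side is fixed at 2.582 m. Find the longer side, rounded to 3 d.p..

5.164 m

2:1 = 2.00000.
Longer side = 2.582 × 2.00000 ≈ 5.16400 → 5.164 m.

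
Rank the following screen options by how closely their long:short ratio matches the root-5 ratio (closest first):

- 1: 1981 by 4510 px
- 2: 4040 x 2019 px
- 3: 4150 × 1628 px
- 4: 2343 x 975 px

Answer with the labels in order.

Ratios: 1 = 4510 / 1981 ≈ 2.277; 2 = 4040 / 2019 ≈ 2.001; 3 = 4150 / 1628 ≈ 2.549; 4 = 2343 / 975 ≈ 2.403.
|Δ from 2.236|: 1 0.041; 2 0.235; 3 0.313; 4 0.167.

1, 4, 2, 3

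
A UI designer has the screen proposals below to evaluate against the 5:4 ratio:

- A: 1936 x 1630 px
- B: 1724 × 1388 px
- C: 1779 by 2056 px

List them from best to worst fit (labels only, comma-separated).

B, A, C

A: 1936/1630 ≈ 1.188 → |1.188 − 1.250| = 0.062
B: 1724/1388 ≈ 1.242 → |1.242 − 1.250| = 0.008
C: 2056/1779 ≈ 1.156 → |1.156 − 1.250| = 0.094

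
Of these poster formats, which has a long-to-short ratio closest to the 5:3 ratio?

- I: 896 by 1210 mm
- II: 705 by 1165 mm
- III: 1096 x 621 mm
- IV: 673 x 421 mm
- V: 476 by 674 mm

Target 5:3 ≈ 1.667.
I: 1.350 (Δ0.317)  II: 1.652 (Δ0.015)  III: 1.765 (Δ0.098)  IV: 1.599 (Δ0.068)  V: 1.416 (Δ0.251)

II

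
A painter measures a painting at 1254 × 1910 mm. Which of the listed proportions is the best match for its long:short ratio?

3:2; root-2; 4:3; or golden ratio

Ratio = 1910 / 1254 ≈ 1.523.
Distances: 3:2 1.500 (Δ 0.023); root-2 1.414 (Δ 0.109); 4:3 1.333 (Δ 0.190); golden ratio 1.618 (Δ 0.095).

3:2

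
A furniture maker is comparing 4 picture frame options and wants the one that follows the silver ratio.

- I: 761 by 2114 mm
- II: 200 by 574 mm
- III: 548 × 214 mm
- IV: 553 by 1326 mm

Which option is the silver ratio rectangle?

Target silver ratio ≈ 2.414.
I: 2.778 (Δ0.364)  II: 2.870 (Δ0.456)  III: 2.561 (Δ0.147)  IV: 2.398 (Δ0.016)

IV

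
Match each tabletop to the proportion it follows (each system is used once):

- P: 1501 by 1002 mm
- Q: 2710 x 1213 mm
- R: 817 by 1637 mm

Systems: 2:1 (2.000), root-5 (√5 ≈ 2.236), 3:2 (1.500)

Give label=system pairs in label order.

Ratios: P ≈ 1.498; Q ≈ 2.234; R ≈ 2.004.
Targets: 2:1 ≈ 2.000; root-5 ≈ 2.236; 3:2 ≈ 1.500.

P=3:2, Q=root-5, R=2:1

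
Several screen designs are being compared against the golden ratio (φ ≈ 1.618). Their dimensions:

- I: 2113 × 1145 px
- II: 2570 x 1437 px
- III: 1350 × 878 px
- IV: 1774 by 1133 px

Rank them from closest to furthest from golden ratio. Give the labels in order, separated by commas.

I: 2113/1145 ≈ 1.845 → |1.845 − 1.618| = 0.227
II: 2570/1437 ≈ 1.788 → |1.788 − 1.618| = 0.170
III: 1350/878 ≈ 1.538 → |1.538 − 1.618| = 0.080
IV: 1774/1133 ≈ 1.566 → |1.566 − 1.618| = 0.052

IV, III, II, I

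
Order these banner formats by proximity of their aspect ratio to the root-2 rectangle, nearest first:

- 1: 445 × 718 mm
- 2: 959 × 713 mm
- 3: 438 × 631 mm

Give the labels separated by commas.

3, 2, 1

Ratios: 1 = 718 / 445 ≈ 1.613; 2 = 959 / 713 ≈ 1.345; 3 = 631 / 438 ≈ 1.441.
|Δ from 1.414|: 1 0.199; 2 0.069; 3 0.027.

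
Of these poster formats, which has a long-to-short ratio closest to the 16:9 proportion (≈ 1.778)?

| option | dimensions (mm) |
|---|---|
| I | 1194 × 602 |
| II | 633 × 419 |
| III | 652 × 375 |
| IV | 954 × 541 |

Target 16:9 ≈ 1.778.
I: 1.983 (Δ0.205)  II: 1.511 (Δ0.267)  III: 1.739 (Δ0.039)  IV: 1.763 (Δ0.015)

IV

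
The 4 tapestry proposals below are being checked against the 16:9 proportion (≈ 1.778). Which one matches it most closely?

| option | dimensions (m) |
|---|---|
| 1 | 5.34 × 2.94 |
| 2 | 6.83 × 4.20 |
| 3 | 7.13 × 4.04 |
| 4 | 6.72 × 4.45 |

3

Target 16:9 ≈ 1.778.
1: 1.816 (Δ0.038)  2: 1.626 (Δ0.152)  3: 1.765 (Δ0.013)  4: 1.510 (Δ0.268)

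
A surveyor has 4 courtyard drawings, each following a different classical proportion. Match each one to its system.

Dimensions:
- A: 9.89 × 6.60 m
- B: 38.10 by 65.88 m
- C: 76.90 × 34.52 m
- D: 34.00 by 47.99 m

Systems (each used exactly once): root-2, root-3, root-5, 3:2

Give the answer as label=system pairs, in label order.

Ratios: A ≈ 1.498; B ≈ 1.729; C ≈ 2.228; D ≈ 1.411.
Targets: root-2 ≈ 1.414; root-3 ≈ 1.732; root-5 ≈ 2.236; 3:2 ≈ 1.500.

A=3:2, B=root-3, C=root-5, D=root-2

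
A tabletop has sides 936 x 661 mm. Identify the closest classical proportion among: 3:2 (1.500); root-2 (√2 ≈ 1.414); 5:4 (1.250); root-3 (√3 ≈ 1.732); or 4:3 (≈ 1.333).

936/661 ≈ 1.416. Nearest candidates are root-2 (1.414, off by 0.002) and 4:3 (1.333, off by 0.083).

root-2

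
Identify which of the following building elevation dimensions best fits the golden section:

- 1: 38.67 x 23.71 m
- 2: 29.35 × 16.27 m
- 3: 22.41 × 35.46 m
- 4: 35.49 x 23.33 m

Ratios (long/short): 1 ≈ 1.631; 2 ≈ 1.804; 3 ≈ 1.582; 4 ≈ 1.521.
golden ratio ≈ 1.618; option 1 is nearest (Δ 0.013).

1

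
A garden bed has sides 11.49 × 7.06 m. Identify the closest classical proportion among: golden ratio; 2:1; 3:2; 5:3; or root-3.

Ratio = 11.49 / 7.06 ≈ 1.627.
Distances: golden ratio 1.618 (Δ 0.009); 2:1 2.000 (Δ 0.373); 3:2 1.500 (Δ 0.127); 5:3 1.667 (Δ 0.040); root-3 1.732 (Δ 0.105).

golden ratio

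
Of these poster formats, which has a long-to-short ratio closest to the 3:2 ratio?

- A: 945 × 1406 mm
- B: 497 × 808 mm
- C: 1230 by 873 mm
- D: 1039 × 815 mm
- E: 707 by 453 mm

Target 3:2 ≈ 1.500.
A: 1.488 (Δ0.012)  B: 1.626 (Δ0.126)  C: 1.409 (Δ0.091)  D: 1.275 (Δ0.225)  E: 1.561 (Δ0.061)

A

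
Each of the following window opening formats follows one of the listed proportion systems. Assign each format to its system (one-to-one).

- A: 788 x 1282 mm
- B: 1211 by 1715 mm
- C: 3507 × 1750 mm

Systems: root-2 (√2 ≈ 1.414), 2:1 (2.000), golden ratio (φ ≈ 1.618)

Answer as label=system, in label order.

Ratios: A ≈ 1.627; B ≈ 1.416; C ≈ 2.004.
Targets: root-2 ≈ 1.414; 2:1 ≈ 2.000; golden ratio ≈ 1.618.

A=golden ratio, B=root-2, C=2:1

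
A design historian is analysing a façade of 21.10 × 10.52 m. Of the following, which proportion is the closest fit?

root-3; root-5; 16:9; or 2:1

2:1

Ratio = 21.10 / 10.52 ≈ 2.006.
Distances: root-3 1.732 (Δ 0.274); root-5 2.236 (Δ 0.230); 16:9 1.778 (Δ 0.228); 2:1 2.000 (Δ 0.006).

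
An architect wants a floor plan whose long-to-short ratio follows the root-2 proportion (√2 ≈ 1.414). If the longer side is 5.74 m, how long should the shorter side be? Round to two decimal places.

4.06 m

root-2 ≈ 1.41421.
Shorter side = 5.74 ÷ 1.41421 ≈ 4.0588 → 4.06 m.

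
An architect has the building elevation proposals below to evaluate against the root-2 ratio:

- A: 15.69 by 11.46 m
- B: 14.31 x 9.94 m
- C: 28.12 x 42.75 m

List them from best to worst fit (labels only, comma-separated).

B, A, C

A: 15.69/11.46 ≈ 1.369 → |1.369 − 1.414| = 0.045
B: 14.31/9.94 ≈ 1.440 → |1.440 − 1.414| = 0.026
C: 42.75/28.12 ≈ 1.520 → |1.520 − 1.414| = 0.106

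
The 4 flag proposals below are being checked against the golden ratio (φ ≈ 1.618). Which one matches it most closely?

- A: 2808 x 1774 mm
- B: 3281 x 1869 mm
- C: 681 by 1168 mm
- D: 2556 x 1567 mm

D

Target golden ratio ≈ 1.618.
A: 1.583 (Δ0.035)  B: 1.755 (Δ0.137)  C: 1.715 (Δ0.097)  D: 1.631 (Δ0.013)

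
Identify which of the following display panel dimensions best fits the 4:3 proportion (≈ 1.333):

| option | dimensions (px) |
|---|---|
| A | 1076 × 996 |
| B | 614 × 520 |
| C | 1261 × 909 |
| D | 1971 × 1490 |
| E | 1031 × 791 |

Ratios (long/short): A ≈ 1.080; B ≈ 1.181; C ≈ 1.387; D ≈ 1.323; E ≈ 1.303.
4:3 ≈ 1.333; option D is nearest (Δ 0.010).

D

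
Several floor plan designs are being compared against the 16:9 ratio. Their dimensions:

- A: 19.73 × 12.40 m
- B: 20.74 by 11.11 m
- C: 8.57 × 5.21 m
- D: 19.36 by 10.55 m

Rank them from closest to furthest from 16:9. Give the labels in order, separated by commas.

A: 19.73/12.40 ≈ 1.591 → |1.591 − 1.778| = 0.187
B: 20.74/11.11 ≈ 1.867 → |1.867 − 1.778| = 0.089
C: 8.57/5.21 ≈ 1.645 → |1.645 − 1.778| = 0.133
D: 19.36/10.55 ≈ 1.835 → |1.835 − 1.778| = 0.057

D, B, C, A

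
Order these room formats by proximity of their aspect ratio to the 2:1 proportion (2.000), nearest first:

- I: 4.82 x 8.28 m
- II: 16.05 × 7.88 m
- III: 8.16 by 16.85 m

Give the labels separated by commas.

II, III, I

Ratios: I = 8.28 / 4.82 ≈ 1.718; II = 16.05 / 7.88 ≈ 2.037; III = 16.85 / 8.16 ≈ 2.065.
|Δ from 2.000|: I 0.282; II 0.037; III 0.065.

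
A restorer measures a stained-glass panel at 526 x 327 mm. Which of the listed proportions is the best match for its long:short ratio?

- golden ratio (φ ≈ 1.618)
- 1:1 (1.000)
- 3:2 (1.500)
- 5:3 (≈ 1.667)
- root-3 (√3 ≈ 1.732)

golden ratio

526/327 ≈ 1.609. Nearest candidates are golden ratio (1.618, off by 0.009) and 5:3 (1.667, off by 0.058).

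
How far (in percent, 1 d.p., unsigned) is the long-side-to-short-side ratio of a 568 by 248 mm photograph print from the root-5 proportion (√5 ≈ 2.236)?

2.4%

Ratio = 568 / 248 ≈ 2.2903.
Ideal root-5 ≈ 2.2361. |2.2903 − 2.2361| / 2.2361 ≈ 2.42% → 2.4%.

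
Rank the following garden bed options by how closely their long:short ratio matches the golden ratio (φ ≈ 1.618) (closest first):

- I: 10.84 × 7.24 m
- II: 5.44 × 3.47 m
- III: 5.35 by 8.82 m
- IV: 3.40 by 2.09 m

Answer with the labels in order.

Ratios: I = 10.84 / 7.24 ≈ 1.497; II = 5.44 / 3.47 ≈ 1.568; III = 8.82 / 5.35 ≈ 1.649; IV = 3.40 / 2.09 ≈ 1.627.
|Δ from 1.618|: I 0.121; II 0.050; III 0.031; IV 0.009.

IV, III, II, I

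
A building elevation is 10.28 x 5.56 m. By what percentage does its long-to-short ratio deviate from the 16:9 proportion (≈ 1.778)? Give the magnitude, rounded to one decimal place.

Ratio = 10.28 / 5.56 ≈ 1.8489.
Ideal 16:9 ≈ 1.7778. |1.8489 − 1.7778| / 1.7778 ≈ 4.00% → 4.0%.

4.0%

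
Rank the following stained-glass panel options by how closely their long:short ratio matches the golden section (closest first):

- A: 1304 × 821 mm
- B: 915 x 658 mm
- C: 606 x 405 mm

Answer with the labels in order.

Ratios: A = 1304 / 821 ≈ 1.588; B = 915 / 658 ≈ 1.391; C = 606 / 405 ≈ 1.496.
|Δ from 1.618|: A 0.030; B 0.227; C 0.122.

A, C, B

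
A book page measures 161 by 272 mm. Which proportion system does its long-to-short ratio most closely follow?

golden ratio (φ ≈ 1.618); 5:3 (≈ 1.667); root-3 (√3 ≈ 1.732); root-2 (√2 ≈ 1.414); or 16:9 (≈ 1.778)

5:3

Ratio = 272 / 161 ≈ 1.689.
Distances: golden ratio 1.618 (Δ 0.071); 5:3 1.667 (Δ 0.022); root-3 1.732 (Δ 0.043); root-2 1.414 (Δ 0.275); 16:9 1.778 (Δ 0.089).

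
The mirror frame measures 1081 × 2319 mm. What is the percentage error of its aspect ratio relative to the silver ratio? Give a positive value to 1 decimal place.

Ratio = 2319 / 1081 ≈ 2.1452.
Ideal silver ratio ≈ 2.4142. |2.1452 − 2.4142| / 2.4142 ≈ 11.14% → 11.1%.

11.1%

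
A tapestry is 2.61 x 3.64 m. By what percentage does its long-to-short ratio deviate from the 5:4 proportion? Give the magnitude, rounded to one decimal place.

Ratio = 3.64 / 2.61 ≈ 1.3946.
Ideal 5:4 = 1.2500. |1.3946 − 1.2500| / 1.2500 ≈ 11.57% → 11.6%.

11.6%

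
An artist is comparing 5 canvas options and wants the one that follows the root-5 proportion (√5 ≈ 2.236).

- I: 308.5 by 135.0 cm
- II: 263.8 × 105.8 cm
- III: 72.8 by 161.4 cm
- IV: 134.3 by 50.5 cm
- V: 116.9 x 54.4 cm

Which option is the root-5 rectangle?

III

Target root-5 ≈ 2.236.
I: 2.285 (Δ0.049)  II: 2.493 (Δ0.257)  III: 2.217 (Δ0.019)  IV: 2.659 (Δ0.423)  V: 2.149 (Δ0.087)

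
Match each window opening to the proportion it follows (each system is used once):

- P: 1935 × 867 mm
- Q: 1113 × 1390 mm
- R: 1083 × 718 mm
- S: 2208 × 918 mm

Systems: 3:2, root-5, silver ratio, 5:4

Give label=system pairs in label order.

P=root-5, Q=5:4, R=3:2, S=silver ratio

P = 1935/867 ≈ 2.232 → root-5 (2.236)
Q = 1390/1113 ≈ 1.249 → 5:4 (1.250)
R = 1083/718 ≈ 1.508 → 3:2 (1.500)
S = 2208/918 ≈ 2.405 → silver ratio (2.414)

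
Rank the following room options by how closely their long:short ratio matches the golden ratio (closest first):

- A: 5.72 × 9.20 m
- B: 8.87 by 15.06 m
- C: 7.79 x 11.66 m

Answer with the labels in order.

A: 9.20/5.72 ≈ 1.608 → |1.608 − 1.618| = 0.010
B: 15.06/8.87 ≈ 1.698 → |1.698 − 1.618| = 0.080
C: 11.66/7.79 ≈ 1.497 → |1.497 − 1.618| = 0.121

A, B, C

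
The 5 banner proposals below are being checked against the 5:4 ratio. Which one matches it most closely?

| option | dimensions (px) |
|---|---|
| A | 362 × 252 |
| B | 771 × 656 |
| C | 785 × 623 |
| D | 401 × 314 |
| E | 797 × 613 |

Ratios (long/short): A ≈ 1.437; B ≈ 1.175; C ≈ 1.260; D ≈ 1.277; E ≈ 1.300.
5:4 ≈ 1.250; option C is nearest (Δ 0.010).

C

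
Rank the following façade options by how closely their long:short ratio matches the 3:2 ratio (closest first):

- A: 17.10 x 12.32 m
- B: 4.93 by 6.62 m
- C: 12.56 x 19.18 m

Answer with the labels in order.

A: 17.10/12.32 ≈ 1.388 → |1.388 − 1.500| = 0.112
B: 6.62/4.93 ≈ 1.343 → |1.343 − 1.500| = 0.157
C: 19.18/12.56 ≈ 1.527 → |1.527 − 1.500| = 0.027

C, A, B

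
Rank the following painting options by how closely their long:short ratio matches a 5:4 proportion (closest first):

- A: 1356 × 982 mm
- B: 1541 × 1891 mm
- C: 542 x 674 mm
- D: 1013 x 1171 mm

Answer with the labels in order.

A: 1356/982 ≈ 1.381 → |1.381 − 1.250| = 0.131
B: 1891/1541 ≈ 1.227 → |1.227 − 1.250| = 0.023
C: 674/542 ≈ 1.244 → |1.244 − 1.250| = 0.006
D: 1171/1013 ≈ 1.156 → |1.156 − 1.250| = 0.094

C, B, D, A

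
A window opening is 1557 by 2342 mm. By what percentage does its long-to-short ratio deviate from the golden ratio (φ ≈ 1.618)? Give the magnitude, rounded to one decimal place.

Ratio = 2342 / 1557 ≈ 1.5042.
Ideal golden ratio ≈ 1.6180. |1.5042 − 1.6180| / 1.6180 ≈ 7.03% → 7.0%.

7.0%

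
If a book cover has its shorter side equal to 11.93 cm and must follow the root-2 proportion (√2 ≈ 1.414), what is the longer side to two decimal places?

root-2 ≈ 1.41421.
Longer side = 11.93 × 1.41421 ≈ 16.8715 → 16.87 cm.

16.87 cm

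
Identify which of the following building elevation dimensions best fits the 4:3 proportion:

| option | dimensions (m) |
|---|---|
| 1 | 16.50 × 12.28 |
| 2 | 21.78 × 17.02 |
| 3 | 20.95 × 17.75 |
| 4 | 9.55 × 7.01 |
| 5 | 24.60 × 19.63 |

Target 4:3 ≈ 1.333.
1: 1.344 (Δ0.011)  2: 1.280 (Δ0.053)  3: 1.180 (Δ0.153)  4: 1.362 (Δ0.029)  5: 1.253 (Δ0.080)

1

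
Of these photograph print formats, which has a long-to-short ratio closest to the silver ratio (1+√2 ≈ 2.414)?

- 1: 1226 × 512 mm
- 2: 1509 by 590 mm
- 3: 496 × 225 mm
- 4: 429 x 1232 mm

Ratios (long/short): 1 ≈ 2.395; 2 ≈ 2.558; 3 ≈ 2.204; 4 ≈ 2.872.
silver ratio ≈ 2.414; option 1 is nearest (Δ 0.019).

1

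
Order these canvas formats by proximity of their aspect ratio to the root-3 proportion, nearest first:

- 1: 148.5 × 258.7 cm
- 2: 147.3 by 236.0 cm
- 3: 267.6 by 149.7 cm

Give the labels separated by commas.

1, 3, 2

Ratios: 1 = 258.7 / 148.5 ≈ 1.742; 2 = 236.0 / 147.3 ≈ 1.602; 3 = 267.6 / 149.7 ≈ 1.788.
|Δ from 1.732|: 1 0.010; 2 0.130; 3 0.056.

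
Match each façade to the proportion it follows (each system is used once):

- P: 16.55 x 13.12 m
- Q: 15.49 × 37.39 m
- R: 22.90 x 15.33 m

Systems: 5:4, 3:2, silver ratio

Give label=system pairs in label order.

P=5:4, Q=silver ratio, R=3:2

P = 16.55/13.12 ≈ 1.261 → 5:4 (1.250)
Q = 37.39/15.49 ≈ 2.414 → silver ratio (2.414)
R = 22.90/15.33 ≈ 1.494 → 3:2 (1.500)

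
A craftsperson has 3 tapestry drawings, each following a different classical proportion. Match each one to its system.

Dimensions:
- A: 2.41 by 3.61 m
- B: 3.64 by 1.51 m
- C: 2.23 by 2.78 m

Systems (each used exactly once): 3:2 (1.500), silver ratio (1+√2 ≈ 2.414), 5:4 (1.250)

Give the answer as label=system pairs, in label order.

A = 3.61/2.41 ≈ 1.498 → 3:2 (1.500)
B = 3.64/1.51 ≈ 2.411 → silver ratio (2.414)
C = 2.78/2.23 ≈ 1.247 → 5:4 (1.250)

A=3:2, B=silver ratio, C=5:4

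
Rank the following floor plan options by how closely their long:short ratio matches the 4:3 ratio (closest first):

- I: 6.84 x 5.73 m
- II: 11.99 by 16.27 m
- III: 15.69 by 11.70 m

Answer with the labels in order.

III, II, I

Ratios: I = 6.84 / 5.73 ≈ 1.194; II = 16.27 / 11.99 ≈ 1.357; III = 15.69 / 11.70 ≈ 1.341.
|Δ from 1.333|: I 0.139; II 0.024; III 0.008.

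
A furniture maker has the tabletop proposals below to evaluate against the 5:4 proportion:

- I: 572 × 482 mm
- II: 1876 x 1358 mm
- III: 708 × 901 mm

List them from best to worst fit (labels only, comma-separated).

III, I, II

I: 572/482 ≈ 1.187 → |1.187 − 1.250| = 0.063
II: 1876/1358 ≈ 1.381 → |1.381 − 1.250| = 0.131
III: 901/708 ≈ 1.273 → |1.273 − 1.250| = 0.023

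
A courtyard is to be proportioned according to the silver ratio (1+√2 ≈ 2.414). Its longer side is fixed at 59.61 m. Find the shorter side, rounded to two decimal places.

24.69 m

silver ratio ≈ 2.41421.
Shorter side = 59.61 ÷ 2.41421 ≈ 24.6913 → 24.69 m.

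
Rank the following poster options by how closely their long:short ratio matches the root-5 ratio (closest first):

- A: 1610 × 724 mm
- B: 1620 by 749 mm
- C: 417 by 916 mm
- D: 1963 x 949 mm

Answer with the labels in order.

Ratios: A = 1610 / 724 ≈ 2.224; B = 1620 / 749 ≈ 2.163; C = 916 / 417 ≈ 2.197; D = 1963 / 949 ≈ 2.068.
|Δ from 2.236|: A 0.012; B 0.073; C 0.039; D 0.168.

A, C, B, D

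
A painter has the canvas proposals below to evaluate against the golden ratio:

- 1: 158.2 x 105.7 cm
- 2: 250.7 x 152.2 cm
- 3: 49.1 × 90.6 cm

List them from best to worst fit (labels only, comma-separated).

1: 158.2/105.7 ≈ 1.497 → |1.497 − 1.618| = 0.121
2: 250.7/152.2 ≈ 1.647 → |1.647 − 1.618| = 0.029
3: 90.6/49.1 ≈ 1.845 → |1.845 − 1.618| = 0.227

2, 1, 3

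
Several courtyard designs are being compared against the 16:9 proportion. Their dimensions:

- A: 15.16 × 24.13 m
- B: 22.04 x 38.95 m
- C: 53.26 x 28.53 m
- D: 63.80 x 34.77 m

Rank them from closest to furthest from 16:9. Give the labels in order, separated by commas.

B, D, C, A

A: 24.13/15.16 ≈ 1.592 → |1.592 − 1.778| = 0.186
B: 38.95/22.04 ≈ 1.767 → |1.767 − 1.778| = 0.011
C: 53.26/28.53 ≈ 1.867 → |1.867 − 1.778| = 0.089
D: 63.80/34.77 ≈ 1.835 → |1.835 − 1.778| = 0.057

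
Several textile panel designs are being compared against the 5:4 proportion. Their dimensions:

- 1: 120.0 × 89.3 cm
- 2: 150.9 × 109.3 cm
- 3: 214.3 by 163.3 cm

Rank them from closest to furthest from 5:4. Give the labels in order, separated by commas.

3, 1, 2

Ratios: 1 = 120.0 / 89.3 ≈ 1.344; 2 = 150.9 / 109.3 ≈ 1.381; 3 = 214.3 / 163.3 ≈ 1.312.
|Δ from 1.250|: 1 0.094; 2 0.131; 3 0.062.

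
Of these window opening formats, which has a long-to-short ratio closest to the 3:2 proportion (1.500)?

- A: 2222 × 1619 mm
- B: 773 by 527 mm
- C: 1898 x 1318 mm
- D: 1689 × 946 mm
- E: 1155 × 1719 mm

Target 3:2 ≈ 1.500.
A: 1.372 (Δ0.128)  B: 1.467 (Δ0.033)  C: 1.440 (Δ0.060)  D: 1.785 (Δ0.285)  E: 1.488 (Δ0.012)

E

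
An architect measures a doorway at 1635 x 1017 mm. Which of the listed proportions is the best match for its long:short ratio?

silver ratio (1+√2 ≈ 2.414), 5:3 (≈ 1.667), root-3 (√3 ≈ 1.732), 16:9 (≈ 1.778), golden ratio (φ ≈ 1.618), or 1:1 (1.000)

Ratio = 1635 / 1017 ≈ 1.608.
Distances: silver ratio 2.414 (Δ 0.806); 5:3 1.667 (Δ 0.059); root-3 1.732 (Δ 0.124); 16:9 1.778 (Δ 0.170); golden ratio 1.618 (Δ 0.010); 1:1 1.000 (Δ 0.608).

golden ratio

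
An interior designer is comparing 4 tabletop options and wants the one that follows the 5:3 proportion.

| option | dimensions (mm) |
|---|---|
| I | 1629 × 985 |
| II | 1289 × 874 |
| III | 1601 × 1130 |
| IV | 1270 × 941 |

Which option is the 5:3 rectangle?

I

Ratios (long/short): I ≈ 1.654; II ≈ 1.475; III ≈ 1.417; IV ≈ 1.350.
5:3 ≈ 1.667; option I is nearest (Δ 0.013).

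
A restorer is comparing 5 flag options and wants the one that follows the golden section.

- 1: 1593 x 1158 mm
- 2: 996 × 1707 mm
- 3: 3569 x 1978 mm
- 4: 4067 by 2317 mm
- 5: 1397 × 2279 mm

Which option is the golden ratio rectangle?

5

Ratios (long/short): 1 ≈ 1.376; 2 ≈ 1.714; 3 ≈ 1.804; 4 ≈ 1.755; 5 ≈ 1.631.
golden ratio ≈ 1.618; option 5 is nearest (Δ 0.013).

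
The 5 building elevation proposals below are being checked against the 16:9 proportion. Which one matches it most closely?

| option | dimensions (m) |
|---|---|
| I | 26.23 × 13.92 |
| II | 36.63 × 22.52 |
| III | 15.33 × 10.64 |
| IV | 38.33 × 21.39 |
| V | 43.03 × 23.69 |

IV

Target 16:9 ≈ 1.778.
I: 1.884 (Δ0.106)  II: 1.627 (Δ0.151)  III: 1.441 (Δ0.337)  IV: 1.792 (Δ0.014)  V: 1.816 (Δ0.038)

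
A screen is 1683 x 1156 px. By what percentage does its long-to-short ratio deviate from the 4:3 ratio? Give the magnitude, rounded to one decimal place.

9.2%

Ratio = 1683 / 1156 ≈ 1.4559.
Ideal 4:3 ≈ 1.3333. |1.4559 − 1.3333| / 1.3333 ≈ 9.20% → 9.2%.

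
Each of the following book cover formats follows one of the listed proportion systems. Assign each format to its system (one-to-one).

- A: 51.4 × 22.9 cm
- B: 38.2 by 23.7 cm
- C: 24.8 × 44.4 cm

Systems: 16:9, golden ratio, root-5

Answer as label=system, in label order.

Ratios: A ≈ 2.245; B ≈ 1.612; C ≈ 1.790.
Targets: 16:9 ≈ 1.778; golden ratio ≈ 1.618; root-5 ≈ 2.236.

A=root-5, B=golden ratio, C=16:9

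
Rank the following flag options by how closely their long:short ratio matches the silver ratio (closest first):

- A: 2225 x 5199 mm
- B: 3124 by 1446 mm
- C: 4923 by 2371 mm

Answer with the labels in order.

A, B, C

Ratios: A = 5199 / 2225 ≈ 2.337; B = 3124 / 1446 ≈ 2.160; C = 4923 / 2371 ≈ 2.076.
|Δ from 2.414|: A 0.077; B 0.254; C 0.338.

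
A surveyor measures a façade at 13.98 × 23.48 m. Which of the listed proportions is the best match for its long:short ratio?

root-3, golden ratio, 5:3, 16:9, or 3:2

5:3

23.48/13.98 ≈ 1.680. Nearest candidates are 5:3 (1.667, off by 0.013) and root-3 (1.732, off by 0.052).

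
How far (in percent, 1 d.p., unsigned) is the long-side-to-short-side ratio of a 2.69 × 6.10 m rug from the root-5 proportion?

Ratio = 6.10 / 2.69 ≈ 2.2677.
Ideal root-5 ≈ 2.2361. |2.2677 − 2.2361| / 2.2361 ≈ 1.41% → 1.4%.

1.4%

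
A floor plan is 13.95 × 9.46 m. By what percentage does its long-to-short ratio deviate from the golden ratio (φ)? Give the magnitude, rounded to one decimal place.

8.9%

Ratio = 13.95 / 9.46 ≈ 1.4746.
Ideal golden ratio ≈ 1.6180. |1.4746 − 1.6180| / 1.6180 ≈ 8.86% → 8.9%.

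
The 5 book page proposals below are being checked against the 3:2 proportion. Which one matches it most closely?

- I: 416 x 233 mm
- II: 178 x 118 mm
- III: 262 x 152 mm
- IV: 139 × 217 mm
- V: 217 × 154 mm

II

Ratios (long/short): I ≈ 1.785; II ≈ 1.508; III ≈ 1.724; IV ≈ 1.561; V ≈ 1.409.
3:2 ≈ 1.500; option II is nearest (Δ 0.008).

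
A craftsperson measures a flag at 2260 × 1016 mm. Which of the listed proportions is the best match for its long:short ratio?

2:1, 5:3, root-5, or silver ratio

2260/1016 ≈ 2.224. Nearest candidates are root-5 (2.236, off by 0.012) and silver ratio (2.414, off by 0.190).

root-5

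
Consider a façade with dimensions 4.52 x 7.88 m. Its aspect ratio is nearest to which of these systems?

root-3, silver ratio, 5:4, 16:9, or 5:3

7.88/4.52 ≈ 1.743. Nearest candidates are root-3 (1.732, off by 0.011) and 16:9 (1.778, off by 0.035).

root-3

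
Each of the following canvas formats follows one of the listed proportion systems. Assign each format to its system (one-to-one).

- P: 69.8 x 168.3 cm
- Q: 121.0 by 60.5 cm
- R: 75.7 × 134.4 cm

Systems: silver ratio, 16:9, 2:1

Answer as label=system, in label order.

Ratios: P ≈ 2.411; Q ≈ 2.000; R ≈ 1.775.
Targets: silver ratio ≈ 2.414; 16:9 ≈ 1.778; 2:1 ≈ 2.000.

P=silver ratio, Q=2:1, R=16:9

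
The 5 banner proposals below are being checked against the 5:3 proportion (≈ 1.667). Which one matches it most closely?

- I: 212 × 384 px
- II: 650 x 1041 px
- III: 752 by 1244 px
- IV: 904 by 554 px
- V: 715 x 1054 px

Ratios (long/short): I ≈ 1.811; II ≈ 1.602; III ≈ 1.654; IV ≈ 1.632; V ≈ 1.474.
5:3 ≈ 1.667; option III is nearest (Δ 0.013).

III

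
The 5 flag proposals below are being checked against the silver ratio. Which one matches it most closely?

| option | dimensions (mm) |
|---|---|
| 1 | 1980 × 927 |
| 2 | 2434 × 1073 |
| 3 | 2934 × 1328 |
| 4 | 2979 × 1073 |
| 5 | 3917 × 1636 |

Ratios (long/short): 1 ≈ 2.136; 2 ≈ 2.268; 3 ≈ 2.209; 4 ≈ 2.776; 5 ≈ 2.394.
silver ratio ≈ 2.414; option 5 is nearest (Δ 0.020).

5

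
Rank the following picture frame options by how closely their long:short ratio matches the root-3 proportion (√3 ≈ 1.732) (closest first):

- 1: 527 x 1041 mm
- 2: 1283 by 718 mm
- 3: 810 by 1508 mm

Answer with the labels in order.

Ratios: 1 = 1041 / 527 ≈ 1.975; 2 = 1283 / 718 ≈ 1.787; 3 = 1508 / 810 ≈ 1.862.
|Δ from 1.732|: 1 0.243; 2 0.055; 3 0.130.

2, 3, 1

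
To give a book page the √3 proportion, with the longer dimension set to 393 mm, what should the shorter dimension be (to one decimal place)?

root-3 ≈ 1.73205.
Shorter side = 393 ÷ 1.73205 ≈ 226.899 → 226.9 mm.

226.9 mm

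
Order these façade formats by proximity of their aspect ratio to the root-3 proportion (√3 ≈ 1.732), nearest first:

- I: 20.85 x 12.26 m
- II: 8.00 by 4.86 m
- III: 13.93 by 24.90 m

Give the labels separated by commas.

Ratios: I = 20.85 / 12.26 ≈ 1.701; II = 8.00 / 4.86 ≈ 1.646; III = 24.90 / 13.93 ≈ 1.788.
|Δ from 1.732|: I 0.031; II 0.086; III 0.056.

I, III, II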